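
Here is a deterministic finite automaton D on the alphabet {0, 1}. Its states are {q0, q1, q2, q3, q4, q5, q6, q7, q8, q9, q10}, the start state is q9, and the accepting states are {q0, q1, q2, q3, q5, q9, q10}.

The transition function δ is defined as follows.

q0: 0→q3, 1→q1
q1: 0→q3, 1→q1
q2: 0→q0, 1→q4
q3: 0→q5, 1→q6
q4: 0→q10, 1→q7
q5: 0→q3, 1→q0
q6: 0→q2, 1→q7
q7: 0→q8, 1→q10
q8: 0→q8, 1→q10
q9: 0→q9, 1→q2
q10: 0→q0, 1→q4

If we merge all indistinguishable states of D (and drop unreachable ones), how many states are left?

Every state is reachable, so we keep all 11.
P0 = {q0,q1,q2,q3,q5,q9,q10} | {q4,q6,q7,q8}.
Split {q0,q1,q2,q3,q5,q9,q10} by δ(·,1) → {q0,q1,q5,q9} and {q2,q3,q10}.
Refine {q0,q1,q5,q9} on symbol 0: members go to different blocks, giving {q0,q1,q5} and {q9}.
On input 0, block {q4,q6,q7,q8} splits into {q4,q6} and {q7,q8}.
The partition is now stable with 5 blocks: {q0,q1,q5} | {q4,q6} | {q2,q3,q10} | {q9} | {q7,q8}.

5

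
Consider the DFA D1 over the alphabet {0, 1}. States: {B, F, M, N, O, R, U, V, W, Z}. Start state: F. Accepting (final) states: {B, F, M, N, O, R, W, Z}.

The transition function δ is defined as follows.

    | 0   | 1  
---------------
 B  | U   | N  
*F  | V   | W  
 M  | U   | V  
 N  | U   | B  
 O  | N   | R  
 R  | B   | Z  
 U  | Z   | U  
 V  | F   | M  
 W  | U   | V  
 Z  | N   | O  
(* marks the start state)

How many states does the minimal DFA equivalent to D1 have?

All states are reachable from the start state.
Start with accepting vs non-accepting: {B,F,M,N,O,R,W,Z} | {U,V}.
Refine {B,F,M,N,O,R,W,Z} on symbol 0: members go to different blocks, giving {B,F,M,N,W} and {O,R,Z}.
Split {B,F,M,N,W} by δ(·,1) → {B,F,N} and {M,W}.
Split {B,F,N} by δ(·,1) → {B,N} and {F}.
Refine {U,V} on symbol 0: members go to different blocks, giving {V} and {U}.
The partition is now stable with 6 blocks: {B,N} | {V} | {O,R,Z} | {M,W} | {F} | {U}.

6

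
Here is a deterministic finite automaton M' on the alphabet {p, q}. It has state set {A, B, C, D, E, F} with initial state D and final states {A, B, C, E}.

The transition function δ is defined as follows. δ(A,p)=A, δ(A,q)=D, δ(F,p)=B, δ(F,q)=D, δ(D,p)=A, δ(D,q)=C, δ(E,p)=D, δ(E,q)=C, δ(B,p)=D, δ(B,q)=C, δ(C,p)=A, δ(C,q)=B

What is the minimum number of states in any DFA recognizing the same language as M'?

First remove the unreachable states {E,F}; 4 states remain.
Initial partition by acceptance: {A,B,C} | {D}.
On input p, block {A,B,C} splits into {A,C} and {B}.
On input q, block {A,C} splits into {A} and {C}.
Stable partition: {A} | {D} | {B} | {C} — 4 equivalence classes.

4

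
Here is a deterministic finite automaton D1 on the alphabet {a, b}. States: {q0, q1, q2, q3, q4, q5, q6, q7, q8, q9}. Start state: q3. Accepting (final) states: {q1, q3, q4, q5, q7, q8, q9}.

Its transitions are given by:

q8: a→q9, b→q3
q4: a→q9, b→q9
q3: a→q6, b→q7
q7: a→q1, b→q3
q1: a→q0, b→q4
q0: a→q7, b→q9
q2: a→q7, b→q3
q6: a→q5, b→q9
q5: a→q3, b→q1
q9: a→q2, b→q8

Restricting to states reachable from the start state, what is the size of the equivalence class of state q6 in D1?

All states are reachable from the start state.
P0 = {q1,q3,q4,q5,q7,q8,q9} | {q0,q2,q6}.
Refine {q1,q3,q4,q5,q7,q8,q9} on symbol a: members go to different blocks, giving {q4,q5,q7,q8} and {q1,q3,q9}.
No further refinement is possible. Final partition (3 blocks): {q4,q5,q7,q8} | {q0,q2,q6} | {q1,q3,q9}.
The equivalence class containing q6 is {q0,q2,q6}, of size 3.

3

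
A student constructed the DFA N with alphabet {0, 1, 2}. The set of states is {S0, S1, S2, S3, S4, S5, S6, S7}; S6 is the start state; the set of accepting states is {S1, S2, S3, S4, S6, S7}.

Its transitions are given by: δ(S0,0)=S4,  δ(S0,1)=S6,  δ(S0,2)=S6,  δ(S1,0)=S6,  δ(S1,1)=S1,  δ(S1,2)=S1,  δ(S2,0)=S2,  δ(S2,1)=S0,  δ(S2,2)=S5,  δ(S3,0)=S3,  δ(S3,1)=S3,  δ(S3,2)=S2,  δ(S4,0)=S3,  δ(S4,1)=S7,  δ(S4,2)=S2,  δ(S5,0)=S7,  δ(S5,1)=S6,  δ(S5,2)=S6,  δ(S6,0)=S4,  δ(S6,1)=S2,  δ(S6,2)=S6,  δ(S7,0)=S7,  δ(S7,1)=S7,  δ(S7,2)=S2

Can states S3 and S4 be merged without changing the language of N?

Yes

First remove the unreachable states {S1}; 7 states remain.
Initial partition by acceptance: {S2,S3,S4,S6,S7} | {S0,S5}.
On input 1, block {S2,S3,S4,S6,S7} splits into {S3,S4,S6,S7} and {S2}.
Split {S3,S4,S6,S7} by δ(·,1) → {S3,S4,S7} and {S6}.
The partition is now stable with 4 blocks: {S3,S4,S7} | {S0,S5} | {S2} | {S6}.
S3 and S4 lie in the same block of the stable partition, so they are equivalent — no string distinguishes them.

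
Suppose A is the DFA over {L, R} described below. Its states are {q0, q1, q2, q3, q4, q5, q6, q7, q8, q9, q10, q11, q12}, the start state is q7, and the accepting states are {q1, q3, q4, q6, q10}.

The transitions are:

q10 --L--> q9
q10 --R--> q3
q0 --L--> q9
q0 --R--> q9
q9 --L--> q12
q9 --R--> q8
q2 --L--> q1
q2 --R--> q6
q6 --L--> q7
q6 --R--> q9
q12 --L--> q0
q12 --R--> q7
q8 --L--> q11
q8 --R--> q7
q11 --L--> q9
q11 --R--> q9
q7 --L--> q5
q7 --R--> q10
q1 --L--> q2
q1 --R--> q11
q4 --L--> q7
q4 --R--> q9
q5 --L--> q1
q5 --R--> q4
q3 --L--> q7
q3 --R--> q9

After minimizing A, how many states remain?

All states are reachable from the start state.
Initial partition by acceptance: {q1,q3,q4,q6,q10} | {q0,q2,q5,q7,q8,q9,q11,q12}.
Refine {q1,q3,q4,q6,q10} on symbol R: members go to different blocks, giving {q1,q3,q4,q6} and {q10}.
Refine {q0,q2,q5,q7,q8,q9,q11,q12} on symbol L: members go to different blocks, giving {q0,q7,q8,q9,q11,q12} and {q2,q5}.
On input L, block {q1,q3,q4,q6} splits into {q3,q4,q6} and {q1}.
On input L, block {q0,q7,q8,q9,q11,q12} splits into {q0,q8,q9,q11,q12} and {q7}.
Refine {q0,q8,q9,q11,q12} on symbol R: members go to different blocks, giving {q0,q9,q11} and {q8,q12}.
Refine {q0,q9,q11} on symbol L: members go to different blocks, giving {q0,q11} and {q9}.
Stable partition: {q3,q4,q6} | {q0,q11} | {q10} | {q2,q5} | {q1} | {q7} | {q8,q12} | {q9} — 8 equivalence classes.

8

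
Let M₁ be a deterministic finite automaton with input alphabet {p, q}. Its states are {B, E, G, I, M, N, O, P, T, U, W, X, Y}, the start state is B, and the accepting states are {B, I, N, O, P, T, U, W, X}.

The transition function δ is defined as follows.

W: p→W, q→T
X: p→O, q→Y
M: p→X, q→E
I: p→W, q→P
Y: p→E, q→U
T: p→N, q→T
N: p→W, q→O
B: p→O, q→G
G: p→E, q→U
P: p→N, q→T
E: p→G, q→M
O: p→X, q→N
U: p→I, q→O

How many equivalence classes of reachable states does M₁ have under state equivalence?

Every state is reachable, so we keep all 13.
Start with accepting vs non-accepting: {B,I,N,O,P,T,U,W,X} | {E,G,M,Y}.
On input q, block {B,I,N,O,P,T,U,W,X} splits into {I,N,O,P,T,U,W} and {B,X}.
Split {I,N,O,P,T,U,W} by δ(·,p) → {I,N,P,T,U,W} and {O}.
Refine {I,N,P,T,U,W} on symbol q: members go to different blocks, giving {I,P,T,W} and {N,U}.
Split {I,P,T,W} by δ(·,p) → {I,W} and {P,T}.
On input p, block {E,G,M,Y} splits into {E,G,Y} and {M}.
Split {E,G,Y} by δ(·,q) → {G,Y} and {E}.
No further refinement is possible. Final partition (8 blocks): {I,W} | {G,Y} | {B,X} | {O} | {N,U} | {P,T} | {M} | {E}.

8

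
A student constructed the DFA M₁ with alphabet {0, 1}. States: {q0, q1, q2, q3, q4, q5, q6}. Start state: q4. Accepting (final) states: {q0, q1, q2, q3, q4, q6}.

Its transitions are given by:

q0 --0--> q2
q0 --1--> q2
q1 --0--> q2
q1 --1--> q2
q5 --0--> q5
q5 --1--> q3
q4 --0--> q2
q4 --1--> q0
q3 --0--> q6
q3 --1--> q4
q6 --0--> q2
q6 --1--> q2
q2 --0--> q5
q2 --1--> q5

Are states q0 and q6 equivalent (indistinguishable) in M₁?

Reachable states from the start: {q0,q2,q3,q4,q5,q6}. Unreachable: {q1} — drop them.
Start with accepting vs non-accepting: {q0,q2,q3,q4,q6} | {q5}.
Split {q0,q2,q3,q4,q6} by δ(·,0) → {q0,q3,q4,q6} and {q2}.
Split {q0,q3,q4,q6} by δ(·,0) → {q0,q4,q6} and {q3}.
On input 1, block {q0,q4,q6} splits into {q0,q6} and {q4}.
The partition is now stable with 5 blocks: {q0,q6} | {q5} | {q2} | {q3} | {q4}.
q0 and q6 lie in the same block of the stable partition, so they are equivalent — no string distinguishes them.

Yes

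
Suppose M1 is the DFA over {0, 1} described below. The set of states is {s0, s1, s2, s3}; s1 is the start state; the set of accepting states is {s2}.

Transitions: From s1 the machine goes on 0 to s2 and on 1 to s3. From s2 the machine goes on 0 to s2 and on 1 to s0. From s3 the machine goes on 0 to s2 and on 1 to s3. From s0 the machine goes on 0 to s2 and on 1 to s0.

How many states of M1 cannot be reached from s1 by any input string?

0

A breadth-first search from the start state visits every state.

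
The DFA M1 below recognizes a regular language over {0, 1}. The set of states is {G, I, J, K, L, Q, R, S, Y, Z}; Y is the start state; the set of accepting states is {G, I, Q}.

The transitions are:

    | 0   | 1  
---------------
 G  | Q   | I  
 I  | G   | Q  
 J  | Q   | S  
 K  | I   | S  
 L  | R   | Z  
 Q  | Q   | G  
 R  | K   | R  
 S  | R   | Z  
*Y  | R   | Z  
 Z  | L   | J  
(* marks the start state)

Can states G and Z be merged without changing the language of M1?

No

P0 = {G,I,Q} | {J,K,L,R,S,Y,Z}.
Refine {J,K,L,R,S,Y,Z} on symbol 0: members go to different blocks, giving {L,R,S,Y,Z} and {J,K}.
On input 0, block {L,R,S,Y,Z} splits into {L,S,Y,Z} and {R}.
Split {L,S,Y,Z} by δ(·,0) → {L,S,Y} and {Z}.
No further refinement is possible. Final partition (5 blocks): {G,I,Q} | {L,S,Y} | {J,K} | {R} | {Z}.
G and Z end up in different blocks, so they are distinguishable. For instance, the string 'ε' is accepted from only G.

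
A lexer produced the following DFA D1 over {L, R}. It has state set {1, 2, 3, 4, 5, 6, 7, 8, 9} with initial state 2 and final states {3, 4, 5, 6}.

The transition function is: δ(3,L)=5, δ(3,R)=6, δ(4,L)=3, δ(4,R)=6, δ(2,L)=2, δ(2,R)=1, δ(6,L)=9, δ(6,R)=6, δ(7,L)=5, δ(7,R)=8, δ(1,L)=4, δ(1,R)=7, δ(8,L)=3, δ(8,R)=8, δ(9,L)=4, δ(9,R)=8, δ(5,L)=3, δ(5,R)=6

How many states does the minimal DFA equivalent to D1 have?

Every state is reachable, so we keep all 9.
P0 = {3,4,5,6} | {1,2,7,8,9}.
Refine {3,4,5,6} on symbol L: members go to different blocks, giving {3,4,5} and {6}.
On input L, block {1,2,7,8,9} splits into {1,7,8,9} and {2}.
Stable partition: {3,4,5} | {1,7,8,9} | {6} | {2} — 4 equivalence classes.

4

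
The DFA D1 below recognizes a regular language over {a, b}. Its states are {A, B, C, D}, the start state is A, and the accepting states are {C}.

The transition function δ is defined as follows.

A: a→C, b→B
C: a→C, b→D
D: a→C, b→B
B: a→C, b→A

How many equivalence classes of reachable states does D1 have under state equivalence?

Every state is reachable, so we keep all 4.
Start with accepting vs non-accepting: {C} | {A,B,D}.
Stable partition: {C} | {A,B,D} — 2 equivalence classes.

2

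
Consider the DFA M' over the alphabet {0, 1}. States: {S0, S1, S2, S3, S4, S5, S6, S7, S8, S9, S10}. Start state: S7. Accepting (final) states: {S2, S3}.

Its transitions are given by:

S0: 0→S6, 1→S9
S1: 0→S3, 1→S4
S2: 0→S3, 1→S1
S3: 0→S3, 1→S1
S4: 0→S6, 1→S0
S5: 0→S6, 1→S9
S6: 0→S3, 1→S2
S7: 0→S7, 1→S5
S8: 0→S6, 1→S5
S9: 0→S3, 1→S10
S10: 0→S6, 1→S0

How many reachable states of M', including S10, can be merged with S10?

First remove the unreachable states {S8}; 10 states remain.
P0 = {S2,S3} | {S0,S1,S4,S5,S6,S7,S9,S10}.
Refine {S0,S1,S4,S5,S6,S7,S9,S10} on symbol 0: members go to different blocks, giving {S0,S4,S5,S7,S10} and {S1,S6,S9}.
Refine {S0,S4,S5,S7,S10} on symbol 0: members go to different blocks, giving {S0,S4,S5,S10} and {S7}.
Split {S0,S4,S5,S10} by δ(·,1) → {S0,S5} and {S4,S10}.
Refine {S1,S6,S9} on symbol 1: members go to different blocks, giving {S1,S9} and {S6}.
Stable partition: {S2,S3} | {S0,S5} | {S1,S9} | {S7} | {S4,S10} | {S6} — 6 equivalence classes.
The equivalence class containing S10 is {S4,S10}, of size 2.

2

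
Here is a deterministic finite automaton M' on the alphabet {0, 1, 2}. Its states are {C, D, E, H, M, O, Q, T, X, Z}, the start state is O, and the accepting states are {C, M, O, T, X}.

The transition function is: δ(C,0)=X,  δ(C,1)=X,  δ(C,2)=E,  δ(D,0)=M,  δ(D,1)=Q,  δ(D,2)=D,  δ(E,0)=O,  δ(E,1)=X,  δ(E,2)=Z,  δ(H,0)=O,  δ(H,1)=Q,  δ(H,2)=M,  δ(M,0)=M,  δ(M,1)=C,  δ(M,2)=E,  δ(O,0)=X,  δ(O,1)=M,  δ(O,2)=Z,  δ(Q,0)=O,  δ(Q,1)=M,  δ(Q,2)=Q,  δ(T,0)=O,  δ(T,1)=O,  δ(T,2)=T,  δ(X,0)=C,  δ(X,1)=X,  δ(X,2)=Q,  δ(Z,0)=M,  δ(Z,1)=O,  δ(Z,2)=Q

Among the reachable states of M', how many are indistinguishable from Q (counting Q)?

3

First remove the unreachable states {D,H,T}; 7 states remain.
P0 = {C,M,O,X} | {E,Q,Z}.
Stable partition: {C,M,O,X} | {E,Q,Z} — 2 equivalence classes.
The equivalence class containing Q is {E,Q,Z}, of size 3.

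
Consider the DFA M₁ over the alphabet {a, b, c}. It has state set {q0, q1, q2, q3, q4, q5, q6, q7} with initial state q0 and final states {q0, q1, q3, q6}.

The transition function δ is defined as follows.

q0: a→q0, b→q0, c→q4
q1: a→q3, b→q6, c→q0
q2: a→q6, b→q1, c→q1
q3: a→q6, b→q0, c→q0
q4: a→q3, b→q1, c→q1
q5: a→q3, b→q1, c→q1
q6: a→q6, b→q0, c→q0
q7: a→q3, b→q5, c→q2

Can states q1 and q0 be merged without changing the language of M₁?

No

States {q2,q5,q7} cannot be reached from the start state, so discard them.
Start with accepting vs non-accepting: {q0,q1,q3,q6} | {q4}.
Refine {q0,q1,q3,q6} on symbol c: members go to different blocks, giving {q1,q3,q6} and {q0}.
On input b, block {q1,q3,q6} splits into {q3,q6} and {q1}.
The partition is now stable with 4 blocks: {q3,q6} | {q4} | {q0} | {q1}.
q1 and q0 end up in different blocks, so they are distinguishable. For instance, the string 'c' is accepted from only q1.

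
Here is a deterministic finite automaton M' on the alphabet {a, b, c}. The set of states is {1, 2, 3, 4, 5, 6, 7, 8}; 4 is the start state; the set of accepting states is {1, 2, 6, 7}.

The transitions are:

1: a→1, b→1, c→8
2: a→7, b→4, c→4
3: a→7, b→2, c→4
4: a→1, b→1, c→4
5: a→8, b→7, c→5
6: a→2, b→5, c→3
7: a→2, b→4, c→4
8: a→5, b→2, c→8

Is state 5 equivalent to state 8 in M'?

First remove the unreachable states {3,6}; 6 states remain.
P0 = {1,2,7} | {4,5,8}.
Refine {1,2,7} on symbol b: members go to different blocks, giving {2,7} and {1}.
Split {4,5,8} by δ(·,a) → {5,8} and {4}.
The partition is now stable with 4 blocks: {2,7} | {5,8} | {1} | {4}.
5 and 8 lie in the same block of the stable partition, so they are equivalent — no string distinguishes them.

Yes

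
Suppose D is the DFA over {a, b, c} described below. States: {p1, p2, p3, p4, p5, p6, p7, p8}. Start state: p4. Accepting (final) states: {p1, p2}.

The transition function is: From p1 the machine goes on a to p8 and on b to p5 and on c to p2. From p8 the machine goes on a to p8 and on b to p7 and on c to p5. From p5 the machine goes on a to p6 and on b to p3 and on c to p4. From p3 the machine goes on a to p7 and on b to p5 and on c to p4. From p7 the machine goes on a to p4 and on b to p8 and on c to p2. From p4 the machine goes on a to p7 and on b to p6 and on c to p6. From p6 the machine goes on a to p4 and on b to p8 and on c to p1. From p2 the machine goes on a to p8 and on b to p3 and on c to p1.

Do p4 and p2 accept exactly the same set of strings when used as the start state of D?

Start with accepting vs non-accepting: {p1,p2} | {p3,p4,p5,p6,p7,p8}.
Split {p3,p4,p5,p6,p7,p8} by δ(·,c) → {p3,p4,p5,p8} and {p6,p7}.
On input a, block {p3,p4,p5,p8} splits into {p3,p4,p5} and {p8}.
On input b, block {p3,p4,p5} splits into {p3,p5} and {p4}.
Stable partition: {p1,p2} | {p3,p5} | {p6,p7} | {p8} | {p4} — 5 equivalence classes.
p4 and p2 end up in different blocks, so they are distinguishable. For instance, the string 'ε' is accepted from only p2.

No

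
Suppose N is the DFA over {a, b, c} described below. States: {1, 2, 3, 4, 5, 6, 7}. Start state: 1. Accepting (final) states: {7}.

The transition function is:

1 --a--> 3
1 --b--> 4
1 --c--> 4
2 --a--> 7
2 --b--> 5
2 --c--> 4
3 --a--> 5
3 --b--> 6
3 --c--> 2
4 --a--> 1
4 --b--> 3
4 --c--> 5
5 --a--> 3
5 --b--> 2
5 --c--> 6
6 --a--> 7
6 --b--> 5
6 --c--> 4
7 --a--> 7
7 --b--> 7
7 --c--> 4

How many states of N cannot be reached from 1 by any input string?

0

A breadth-first search from the start state visits every state.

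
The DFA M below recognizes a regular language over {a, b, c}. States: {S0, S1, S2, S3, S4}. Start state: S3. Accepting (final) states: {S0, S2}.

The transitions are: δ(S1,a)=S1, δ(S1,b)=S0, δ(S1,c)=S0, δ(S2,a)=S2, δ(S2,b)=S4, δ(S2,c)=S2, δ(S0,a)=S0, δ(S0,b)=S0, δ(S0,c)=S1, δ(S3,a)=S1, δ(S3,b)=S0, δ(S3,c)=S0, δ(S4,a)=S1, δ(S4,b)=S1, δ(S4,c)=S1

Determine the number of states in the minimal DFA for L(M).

2

Reachable states from the start: {S0,S1,S3}. Unreachable: {S2,S4} — drop them.
Initial partition by acceptance: {S0} | {S1,S3}.
Stable partition: {S0} | {S1,S3} — 2 equivalence classes.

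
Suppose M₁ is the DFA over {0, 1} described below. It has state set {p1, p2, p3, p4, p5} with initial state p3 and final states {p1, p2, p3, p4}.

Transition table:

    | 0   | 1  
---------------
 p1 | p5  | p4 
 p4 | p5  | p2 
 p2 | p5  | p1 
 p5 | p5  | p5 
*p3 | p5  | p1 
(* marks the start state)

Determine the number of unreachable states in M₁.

Every one of the 5 states is reachable from p3.

0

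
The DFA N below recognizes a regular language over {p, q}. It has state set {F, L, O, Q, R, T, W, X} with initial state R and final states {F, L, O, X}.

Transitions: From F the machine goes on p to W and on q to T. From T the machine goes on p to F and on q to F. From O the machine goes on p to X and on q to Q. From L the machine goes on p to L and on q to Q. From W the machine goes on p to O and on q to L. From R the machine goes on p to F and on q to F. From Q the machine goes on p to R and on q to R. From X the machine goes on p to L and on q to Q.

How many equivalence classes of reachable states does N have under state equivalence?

5

Every state is reachable, so we keep all 8.
Start with accepting vs non-accepting: {F,L,O,X} | {Q,R,T,W}.
Split {F,L,O,X} by δ(·,p) → {L,O,X} and {F}.
Split {Q,R,T,W} by δ(·,p) → {R,T} and {Q} and {W}.
No further refinement is possible. Final partition (5 blocks): {L,O,X} | {R,T} | {F} | {Q} | {W}.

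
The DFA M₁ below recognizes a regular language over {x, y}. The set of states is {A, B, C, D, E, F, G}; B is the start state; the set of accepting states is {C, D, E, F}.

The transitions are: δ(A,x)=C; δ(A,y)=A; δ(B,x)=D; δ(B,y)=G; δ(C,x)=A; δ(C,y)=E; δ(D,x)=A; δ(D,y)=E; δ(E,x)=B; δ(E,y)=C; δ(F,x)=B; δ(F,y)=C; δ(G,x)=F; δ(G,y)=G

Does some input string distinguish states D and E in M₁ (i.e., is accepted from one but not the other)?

No

Every state is reachable, so we keep all 7.
P0 = {C,D,E,F} | {A,B,G}.
Stable partition: {C,D,E,F} | {A,B,G} — 2 equivalence classes.
D and E lie in the same block of the stable partition, so they are equivalent — no string distinguishes them.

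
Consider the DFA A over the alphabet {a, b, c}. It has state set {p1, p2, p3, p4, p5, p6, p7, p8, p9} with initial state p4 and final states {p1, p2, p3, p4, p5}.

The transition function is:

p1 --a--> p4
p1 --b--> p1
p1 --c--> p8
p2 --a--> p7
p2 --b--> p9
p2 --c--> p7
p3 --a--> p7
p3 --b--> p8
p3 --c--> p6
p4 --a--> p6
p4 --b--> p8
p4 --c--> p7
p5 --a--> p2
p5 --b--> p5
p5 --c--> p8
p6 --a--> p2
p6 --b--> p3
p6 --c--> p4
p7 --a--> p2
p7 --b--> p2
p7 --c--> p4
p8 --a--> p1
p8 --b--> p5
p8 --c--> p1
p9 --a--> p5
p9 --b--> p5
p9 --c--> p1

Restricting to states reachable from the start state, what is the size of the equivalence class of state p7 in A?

P0 = {p1,p2,p3,p4,p5} | {p6,p7,p8,p9}.
Refine {p1,p2,p3,p4,p5} on symbol a: members go to different blocks, giving {p2,p3,p4} and {p1,p5}.
Refine {p6,p7,p8,p9} on symbol a: members go to different blocks, giving {p6,p7} and {p8,p9}.
The partition is now stable with 4 blocks: {p2,p3,p4} | {p6,p7} | {p1,p5} | {p8,p9}.
State p7 belongs to the block {p6,p7}, which has 2 states.

2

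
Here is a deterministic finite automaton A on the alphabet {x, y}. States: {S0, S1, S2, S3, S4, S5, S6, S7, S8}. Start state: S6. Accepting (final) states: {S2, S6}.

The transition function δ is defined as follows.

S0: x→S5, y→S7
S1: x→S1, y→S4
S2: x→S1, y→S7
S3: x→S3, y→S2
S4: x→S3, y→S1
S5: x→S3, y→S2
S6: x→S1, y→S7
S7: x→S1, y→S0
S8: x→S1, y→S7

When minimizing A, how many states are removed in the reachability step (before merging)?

1

No path from S6 leads to S8; the other 8 states are all reachable.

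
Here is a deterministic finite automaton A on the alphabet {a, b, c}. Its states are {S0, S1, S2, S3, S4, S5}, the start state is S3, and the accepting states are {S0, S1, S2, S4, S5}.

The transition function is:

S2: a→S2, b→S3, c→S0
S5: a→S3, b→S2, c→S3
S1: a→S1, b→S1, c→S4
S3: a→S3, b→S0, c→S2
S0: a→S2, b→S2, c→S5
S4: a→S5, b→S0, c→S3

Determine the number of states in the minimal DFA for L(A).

4

States {S1,S4} cannot be reached from the start state, so discard them.
P0 = {S0,S2,S5} | {S3}.
On input a, block {S0,S2,S5} splits into {S0,S2} and {S5}.
Split {S0,S2} by δ(·,b) → {S0} and {S2}.
The partition is now stable with 4 blocks: {S0} | {S3} | {S5} | {S2}.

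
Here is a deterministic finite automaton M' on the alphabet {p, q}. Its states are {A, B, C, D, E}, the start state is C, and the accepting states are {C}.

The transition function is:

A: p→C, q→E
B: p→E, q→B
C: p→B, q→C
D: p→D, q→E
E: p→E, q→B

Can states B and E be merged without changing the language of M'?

Reachable states from the start: {B,C,E}. Unreachable: {A,D} — drop them.
Start with accepting vs non-accepting: {C} | {B,E}.
No further refinement is possible. Final partition (2 blocks): {C} | {B,E}.
B and E lie in the same block of the stable partition, so they are equivalent — no string distinguishes them.

Yes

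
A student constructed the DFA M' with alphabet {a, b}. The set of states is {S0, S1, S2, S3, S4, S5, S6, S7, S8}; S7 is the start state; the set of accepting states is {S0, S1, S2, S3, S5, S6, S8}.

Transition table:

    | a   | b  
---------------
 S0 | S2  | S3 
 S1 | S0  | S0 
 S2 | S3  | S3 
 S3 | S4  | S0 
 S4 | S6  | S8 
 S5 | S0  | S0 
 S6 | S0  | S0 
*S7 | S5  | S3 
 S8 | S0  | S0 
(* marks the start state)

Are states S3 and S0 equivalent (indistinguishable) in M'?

No

Reachable states from the start: {S0,S2,S3,S4,S5,S6,S7,S8}. Unreachable: {S1} — drop them.
Start with accepting vs non-accepting: {S0,S2,S3,S5,S6,S8} | {S4,S7}.
Split {S0,S2,S3,S5,S6,S8} by δ(·,a) → {S0,S2,S5,S6,S8} and {S3}.
On input a, block {S0,S2,S5,S6,S8} splits into {S0,S5,S6,S8} and {S2}.
Split {S0,S5,S6,S8} by δ(·,a) → {S5,S6,S8} and {S0}.
Refine {S4,S7} on symbol b: members go to different blocks, giving {S4} and {S7}.
The partition is now stable with 6 blocks: {S5,S6,S8} | {S4} | {S3} | {S2} | {S0} | {S7}.
S3 and S0 end up in different blocks, so they are distinguishable. For instance, the string 'a' is accepted from only S0.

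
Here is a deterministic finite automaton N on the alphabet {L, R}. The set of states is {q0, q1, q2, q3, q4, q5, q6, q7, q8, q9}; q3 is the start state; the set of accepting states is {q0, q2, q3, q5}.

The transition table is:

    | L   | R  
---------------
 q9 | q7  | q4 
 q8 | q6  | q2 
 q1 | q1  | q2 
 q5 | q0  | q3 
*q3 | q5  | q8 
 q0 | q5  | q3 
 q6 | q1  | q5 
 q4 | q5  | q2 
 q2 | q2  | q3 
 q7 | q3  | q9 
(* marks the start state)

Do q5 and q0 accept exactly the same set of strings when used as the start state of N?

Yes

Reachable states from the start: {q0,q1,q2,q3,q5,q6,q8}. Unreachable: {q4,q7,q9} — drop them.
Start with accepting vs non-accepting: {q0,q2,q3,q5} | {q1,q6,q8}.
Split {q0,q2,q3,q5} by δ(·,R) → {q0,q2,q5} and {q3}.
No further refinement is possible. Final partition (3 blocks): {q0,q2,q5} | {q1,q6,q8} | {q3}.
q5 and q0 lie in the same block of the stable partition, so they are equivalent — no string distinguishes them.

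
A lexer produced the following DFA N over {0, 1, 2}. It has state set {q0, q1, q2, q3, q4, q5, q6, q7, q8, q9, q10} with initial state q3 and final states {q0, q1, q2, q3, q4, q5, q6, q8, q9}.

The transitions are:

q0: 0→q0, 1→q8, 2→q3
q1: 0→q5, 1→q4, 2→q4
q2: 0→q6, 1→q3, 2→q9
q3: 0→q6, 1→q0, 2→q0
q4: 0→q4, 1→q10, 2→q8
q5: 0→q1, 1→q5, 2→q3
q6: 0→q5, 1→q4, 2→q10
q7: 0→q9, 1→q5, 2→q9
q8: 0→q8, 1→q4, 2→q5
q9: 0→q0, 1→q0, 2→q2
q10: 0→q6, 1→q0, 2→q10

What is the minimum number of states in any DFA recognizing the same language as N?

8

Reachable states from the start: {q0,q1,q3,q4,q5,q6,q8,q10}. Unreachable: {q2,q7,q9} — drop them.
Start with accepting vs non-accepting: {q0,q1,q3,q4,q5,q6,q8} | {q10}.
Refine {q0,q1,q3,q4,q5,q6,q8} on symbol 1: members go to different blocks, giving {q0,q1,q3,q5,q6,q8} and {q4}.
Split {q0,q1,q3,q5,q6,q8} by δ(·,1) → {q0,q3,q5} and {q1,q6,q8}.
Split {q0,q3,q5} by δ(·,0) → {q3,q5} and {q0}.
On input 1, block {q3,q5} splits into {q3} and {q5}.
Refine {q1,q6,q8} on symbol 0: members go to different blocks, giving {q1,q6} and {q8}.
Refine {q1,q6} on symbol 2: members go to different blocks, giving {q1} and {q6}.
The partition is now stable with 8 blocks: {q3} | {q10} | {q4} | {q1} | {q0} | {q5} | {q8} | {q6}.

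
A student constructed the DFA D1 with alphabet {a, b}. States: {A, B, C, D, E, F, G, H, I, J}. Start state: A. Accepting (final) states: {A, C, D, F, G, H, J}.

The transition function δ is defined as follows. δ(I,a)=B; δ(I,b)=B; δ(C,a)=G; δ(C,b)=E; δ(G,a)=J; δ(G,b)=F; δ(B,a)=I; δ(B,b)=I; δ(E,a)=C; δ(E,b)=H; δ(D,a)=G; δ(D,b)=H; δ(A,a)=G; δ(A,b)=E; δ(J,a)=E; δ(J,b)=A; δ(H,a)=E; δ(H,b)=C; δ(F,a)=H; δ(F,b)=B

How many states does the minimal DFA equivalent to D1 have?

First remove the unreachable states {D}; 9 states remain.
Initial partition by acceptance: {A,C,F,G,H,J} | {B,E,I}.
Split {A,C,F,G,H,J} by δ(·,a) → {A,C,F,G} and {H,J}.
Split {A,C,F,G} by δ(·,a) → {A,C} and {F,G}.
On input a, block {B,E,I} splits into {B,I} and {E}.
Refine {F,G} on symbol b: members go to different blocks, giving {F} and {G}.
Stable partition: {A,C} | {B,I} | {H,J} | {F} | {E} | {G} — 6 equivalence classes.

6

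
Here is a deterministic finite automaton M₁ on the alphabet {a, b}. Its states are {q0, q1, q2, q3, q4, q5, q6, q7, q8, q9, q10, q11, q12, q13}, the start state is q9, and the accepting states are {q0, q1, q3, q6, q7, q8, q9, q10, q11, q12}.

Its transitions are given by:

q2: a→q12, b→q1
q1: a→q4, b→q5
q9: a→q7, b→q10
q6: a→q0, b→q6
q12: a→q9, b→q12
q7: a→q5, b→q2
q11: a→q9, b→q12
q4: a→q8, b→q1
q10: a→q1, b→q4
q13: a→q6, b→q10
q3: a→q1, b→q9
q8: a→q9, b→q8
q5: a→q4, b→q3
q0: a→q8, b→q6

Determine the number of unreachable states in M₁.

Starting at q9 and following transitions, the reachable set is {q1, q2, q3, q4, q5, q7, q8, q9, q10, q12}. That leaves q0, q6, q11, q13 unreachable — 4 in total.

4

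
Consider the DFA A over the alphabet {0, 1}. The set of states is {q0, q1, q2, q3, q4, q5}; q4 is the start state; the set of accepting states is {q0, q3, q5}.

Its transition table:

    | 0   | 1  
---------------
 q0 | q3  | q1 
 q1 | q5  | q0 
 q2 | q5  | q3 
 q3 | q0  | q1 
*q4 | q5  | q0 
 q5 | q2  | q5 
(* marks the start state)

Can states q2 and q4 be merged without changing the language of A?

Start with accepting vs non-accepting: {q0,q3,q5} | {q1,q2,q4}.
Refine {q0,q3,q5} on symbol 0: members go to different blocks, giving {q0,q3} and {q5}.
The partition is now stable with 3 blocks: {q0,q3} | {q1,q2,q4} | {q5}.
q2 and q4 lie in the same block of the stable partition, so they are equivalent — no string distinguishes them.

Yes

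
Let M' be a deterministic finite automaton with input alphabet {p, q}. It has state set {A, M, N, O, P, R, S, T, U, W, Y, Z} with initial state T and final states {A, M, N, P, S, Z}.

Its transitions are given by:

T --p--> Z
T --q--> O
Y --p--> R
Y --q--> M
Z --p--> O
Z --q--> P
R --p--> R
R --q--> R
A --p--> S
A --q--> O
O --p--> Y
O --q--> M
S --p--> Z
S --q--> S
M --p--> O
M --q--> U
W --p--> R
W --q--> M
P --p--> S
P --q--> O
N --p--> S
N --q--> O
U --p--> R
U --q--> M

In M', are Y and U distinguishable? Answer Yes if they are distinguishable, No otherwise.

No

States {A,N,W} cannot be reached from the start state, so discard them.
Initial partition by acceptance: {M,P,S,Z} | {O,R,T,U,Y}.
On input p, block {M,P,S,Z} splits into {M,Z} and {P,S}.
Split {M,Z} by δ(·,q) → {M} and {Z}.
On input p, block {O,R,T,U,Y} splits into {O,R,U,Y} and {T}.
On input q, block {O,R,U,Y} splits into {O,U,Y} and {R}.
On input p, block {O,U,Y} splits into {U,Y} and {O}.
On input p, block {P,S} splits into {P} and {S}.
Stable partition: {M} | {U,Y} | {P} | {Z} | {T} | {R} | {O} | {S} — 8 equivalence classes.
Y and U lie in the same block of the stable partition, so they are equivalent — no string distinguishes them.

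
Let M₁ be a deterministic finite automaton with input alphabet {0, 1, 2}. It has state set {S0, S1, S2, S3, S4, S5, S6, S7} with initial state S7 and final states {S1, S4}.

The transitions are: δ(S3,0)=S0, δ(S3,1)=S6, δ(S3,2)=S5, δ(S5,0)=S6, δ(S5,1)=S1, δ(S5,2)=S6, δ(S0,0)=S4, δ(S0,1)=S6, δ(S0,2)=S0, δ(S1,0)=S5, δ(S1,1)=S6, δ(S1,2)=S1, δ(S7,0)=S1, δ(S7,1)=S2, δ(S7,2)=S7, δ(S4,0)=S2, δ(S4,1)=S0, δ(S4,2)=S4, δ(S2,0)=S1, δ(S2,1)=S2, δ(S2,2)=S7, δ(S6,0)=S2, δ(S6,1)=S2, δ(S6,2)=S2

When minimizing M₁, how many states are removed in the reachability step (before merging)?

No path from S7 leads to S0, S3, S4; the other 5 states are all reachable.

3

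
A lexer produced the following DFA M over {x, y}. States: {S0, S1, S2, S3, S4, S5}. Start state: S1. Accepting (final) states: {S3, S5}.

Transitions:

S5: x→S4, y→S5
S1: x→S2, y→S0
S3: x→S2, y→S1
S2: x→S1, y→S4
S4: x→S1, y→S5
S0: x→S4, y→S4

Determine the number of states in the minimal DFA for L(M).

Reachable states from the start: {S0,S1,S2,S4,S5}. Unreachable: {S3} — drop them.
Start with accepting vs non-accepting: {S5} | {S0,S1,S2,S4}.
Refine {S0,S1,S2,S4} on symbol y: members go to different blocks, giving {S0,S1,S2} and {S4}.
Refine {S0,S1,S2} on symbol x: members go to different blocks, giving {S1,S2} and {S0}.
On input y, block {S1,S2} splits into {S1} and {S2}.
The partition is now stable with 5 blocks: {S5} | {S1} | {S4} | {S0} | {S2}.

5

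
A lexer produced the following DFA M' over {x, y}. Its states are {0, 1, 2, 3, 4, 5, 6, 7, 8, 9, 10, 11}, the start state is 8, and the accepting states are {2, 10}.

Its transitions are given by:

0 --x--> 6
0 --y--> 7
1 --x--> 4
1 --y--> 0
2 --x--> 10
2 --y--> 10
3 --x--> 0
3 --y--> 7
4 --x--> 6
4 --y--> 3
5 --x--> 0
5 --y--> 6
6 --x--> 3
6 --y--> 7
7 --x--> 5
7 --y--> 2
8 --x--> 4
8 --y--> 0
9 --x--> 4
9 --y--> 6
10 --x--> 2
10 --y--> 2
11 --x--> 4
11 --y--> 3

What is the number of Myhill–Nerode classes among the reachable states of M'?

First remove the unreachable states {1,9,11}; 9 states remain.
Start with accepting vs non-accepting: {2,10} | {0,3,4,5,6,7,8}.
Split {0,3,4,5,6,7,8} by δ(·,y) → {0,3,4,5,6,8} and {7}.
Refine {0,3,4,5,6,8} on symbol y: members go to different blocks, giving {0,3,6} and {4,5,8}.
On input x, block {4,5,8} splits into {4,5} and {8}.
The partition is now stable with 5 blocks: {2,10} | {0,3,6} | {7} | {4,5} | {8}.

5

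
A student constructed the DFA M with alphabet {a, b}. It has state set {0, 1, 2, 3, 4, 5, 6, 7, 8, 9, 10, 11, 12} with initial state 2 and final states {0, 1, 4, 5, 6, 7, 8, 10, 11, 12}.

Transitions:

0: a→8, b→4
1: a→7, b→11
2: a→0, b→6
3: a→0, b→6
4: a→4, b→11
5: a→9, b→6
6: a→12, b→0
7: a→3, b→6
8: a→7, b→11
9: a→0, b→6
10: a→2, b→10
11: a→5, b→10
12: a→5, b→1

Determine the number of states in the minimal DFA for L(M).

9

Every state is reachable, so we keep all 13.
P0 = {0,1,4,5,6,7,8,10,11,12} | {2,3,9}.
Refine {0,1,4,5,6,7,8,10,11,12} on symbol a: members go to different blocks, giving {0,1,4,6,8,11,12} and {5,7,10}.
Refine {0,1,4,6,8,11,12} on symbol a: members go to different blocks, giving {1,8,11,12} and {0,4,6}.
Refine {1,8,11,12} on symbol b: members go to different blocks, giving {1,8,12} and {11}.
Refine {1,8,12} on symbol b: members go to different blocks, giving {1,8} and {12}.
Refine {5,7,10} on symbol b: members go to different blocks, giving {5,7} and {10}.
Refine {0,4,6} on symbol a: members go to different blocks, giving {0} and {4} and {6}.
No further refinement is possible. Final partition (9 blocks): {1,8} | {2,3,9} | {5,7} | {0} | {11} | {12} | {10} | {4} | {6}.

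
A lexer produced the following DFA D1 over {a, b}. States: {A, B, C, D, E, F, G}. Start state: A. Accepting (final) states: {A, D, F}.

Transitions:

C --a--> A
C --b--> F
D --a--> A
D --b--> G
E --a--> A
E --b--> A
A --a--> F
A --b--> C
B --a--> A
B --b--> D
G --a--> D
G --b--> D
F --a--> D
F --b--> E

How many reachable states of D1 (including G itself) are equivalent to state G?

3

States {B} cannot be reached from the start state, so discard them.
Initial partition by acceptance: {A,D,F} | {C,E,G}.
The partition is now stable with 2 blocks: {A,D,F} | {C,E,G}.
The equivalence class containing G is {C,E,G}, of size 3.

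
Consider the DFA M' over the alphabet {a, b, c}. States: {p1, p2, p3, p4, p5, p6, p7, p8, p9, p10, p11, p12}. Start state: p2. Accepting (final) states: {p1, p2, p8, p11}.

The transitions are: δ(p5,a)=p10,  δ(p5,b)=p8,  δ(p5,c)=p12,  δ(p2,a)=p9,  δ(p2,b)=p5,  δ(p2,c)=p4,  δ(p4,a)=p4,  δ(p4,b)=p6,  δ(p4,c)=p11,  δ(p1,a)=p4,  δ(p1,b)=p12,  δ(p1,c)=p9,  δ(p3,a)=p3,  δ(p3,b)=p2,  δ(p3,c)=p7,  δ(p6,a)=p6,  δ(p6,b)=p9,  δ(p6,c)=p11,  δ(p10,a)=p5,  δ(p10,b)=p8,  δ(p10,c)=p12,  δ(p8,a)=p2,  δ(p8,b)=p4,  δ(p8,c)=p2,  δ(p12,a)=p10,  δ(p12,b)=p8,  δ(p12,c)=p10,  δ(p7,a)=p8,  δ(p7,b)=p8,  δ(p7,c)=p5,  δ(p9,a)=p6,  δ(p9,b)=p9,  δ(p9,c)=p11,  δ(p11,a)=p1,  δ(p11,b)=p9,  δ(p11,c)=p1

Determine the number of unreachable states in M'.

Starting at p2 and following transitions, the reachable set is {p1, p2, p4, p5, p6, p8, p9, p10, p11, p12}. That leaves p3, p7 unreachable — 2 in total.

2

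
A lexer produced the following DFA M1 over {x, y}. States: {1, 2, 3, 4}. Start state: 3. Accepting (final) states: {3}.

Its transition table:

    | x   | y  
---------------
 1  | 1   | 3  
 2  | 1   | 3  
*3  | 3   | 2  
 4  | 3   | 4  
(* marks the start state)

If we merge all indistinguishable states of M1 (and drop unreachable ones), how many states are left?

States {4} cannot be reached from the start state, so discard them.
Initial partition by acceptance: {3} | {1,2}.
No further refinement is possible. Final partition (2 blocks): {3} | {1,2}.

2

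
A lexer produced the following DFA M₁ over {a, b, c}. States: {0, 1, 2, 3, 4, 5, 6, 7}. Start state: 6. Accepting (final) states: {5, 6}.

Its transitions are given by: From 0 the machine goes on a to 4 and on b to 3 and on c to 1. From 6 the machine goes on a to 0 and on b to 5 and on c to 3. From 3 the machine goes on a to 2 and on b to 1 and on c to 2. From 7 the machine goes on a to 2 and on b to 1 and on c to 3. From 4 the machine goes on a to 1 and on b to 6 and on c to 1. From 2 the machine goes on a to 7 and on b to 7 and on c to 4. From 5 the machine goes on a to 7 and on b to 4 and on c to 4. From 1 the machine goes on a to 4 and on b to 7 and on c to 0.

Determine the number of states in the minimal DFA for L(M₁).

All states are reachable from the start state.
Initial partition by acceptance: {5,6} | {0,1,2,3,4,7}.
On input b, block {5,6} splits into {5} and {6}.
On input b, block {0,1,2,3,4,7} splits into {0,1,2,3,7} and {4}.
Refine {0,1,2,3,7} on symbol a: members go to different blocks, giving {2,3,7} and {0,1}.
Refine {2,3,7} on symbol b: members go to different blocks, giving {3,7} and {2}.
Refine {3,7} on symbol c: members go to different blocks, giving {3} and {7}.
On input b, block {0,1} splits into {0} and {1}.
Stable partition: {5} | {3} | {6} | {4} | {0} | {2} | {7} | {1} — 8 equivalence classes.

8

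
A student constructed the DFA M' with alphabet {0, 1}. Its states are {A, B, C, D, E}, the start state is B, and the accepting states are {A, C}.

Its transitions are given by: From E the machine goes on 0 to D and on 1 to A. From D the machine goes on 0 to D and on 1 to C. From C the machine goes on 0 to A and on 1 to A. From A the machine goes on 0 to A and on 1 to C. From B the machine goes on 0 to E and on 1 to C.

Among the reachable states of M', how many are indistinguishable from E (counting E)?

3

Every state is reachable, so we keep all 5.
P0 = {A,C} | {B,D,E}.
The partition is now stable with 2 blocks: {A,C} | {B,D,E}.
The equivalence class containing E is {B,D,E}, of size 3.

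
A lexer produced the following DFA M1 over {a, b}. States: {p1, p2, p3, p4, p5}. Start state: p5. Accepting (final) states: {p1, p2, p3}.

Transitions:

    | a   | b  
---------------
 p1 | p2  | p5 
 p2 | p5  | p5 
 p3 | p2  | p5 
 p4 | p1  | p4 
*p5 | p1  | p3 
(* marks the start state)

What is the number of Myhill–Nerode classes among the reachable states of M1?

3

Reachable states from the start: {p1,p2,p3,p5}. Unreachable: {p4} — drop them.
P0 = {p1,p2,p3} | {p5}.
Refine {p1,p2,p3} on symbol a: members go to different blocks, giving {p1,p3} and {p2}.
The partition is now stable with 3 blocks: {p1,p3} | {p5} | {p2}.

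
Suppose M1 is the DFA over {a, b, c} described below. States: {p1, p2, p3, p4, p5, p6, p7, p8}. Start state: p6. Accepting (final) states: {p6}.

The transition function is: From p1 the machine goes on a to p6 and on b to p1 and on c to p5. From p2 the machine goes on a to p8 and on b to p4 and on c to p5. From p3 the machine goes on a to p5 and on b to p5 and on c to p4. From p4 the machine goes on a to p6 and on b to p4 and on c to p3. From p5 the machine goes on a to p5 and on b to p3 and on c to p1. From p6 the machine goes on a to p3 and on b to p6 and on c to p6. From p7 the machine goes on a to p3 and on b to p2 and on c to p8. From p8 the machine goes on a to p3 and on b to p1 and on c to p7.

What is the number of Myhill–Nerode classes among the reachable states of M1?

First remove the unreachable states {p2,p7,p8}; 5 states remain.
P0 = {p6} | {p1,p3,p4,p5}.
Split {p1,p3,p4,p5} by δ(·,a) → {p1,p4} and {p3,p5}.
The partition is now stable with 3 blocks: {p6} | {p1,p4} | {p3,p5}.

3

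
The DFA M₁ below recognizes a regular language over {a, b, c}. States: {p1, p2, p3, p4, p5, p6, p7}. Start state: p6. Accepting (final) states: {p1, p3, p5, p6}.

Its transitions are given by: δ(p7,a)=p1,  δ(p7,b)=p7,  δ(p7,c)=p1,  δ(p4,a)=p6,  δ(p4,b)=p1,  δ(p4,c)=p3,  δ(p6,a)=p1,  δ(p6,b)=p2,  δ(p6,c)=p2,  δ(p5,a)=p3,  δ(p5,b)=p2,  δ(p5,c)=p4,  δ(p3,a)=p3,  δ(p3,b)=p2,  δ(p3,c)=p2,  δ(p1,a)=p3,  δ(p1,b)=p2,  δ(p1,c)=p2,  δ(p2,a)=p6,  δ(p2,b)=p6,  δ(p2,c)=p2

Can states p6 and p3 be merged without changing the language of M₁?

Yes

Reachable states from the start: {p1,p2,p3,p6}. Unreachable: {p4,p5,p7} — drop them.
Initial partition by acceptance: {p1,p3,p6} | {p2}.
Stable partition: {p1,p3,p6} | {p2} — 2 equivalence classes.
p6 and p3 lie in the same block of the stable partition, so they are equivalent — no string distinguishes them.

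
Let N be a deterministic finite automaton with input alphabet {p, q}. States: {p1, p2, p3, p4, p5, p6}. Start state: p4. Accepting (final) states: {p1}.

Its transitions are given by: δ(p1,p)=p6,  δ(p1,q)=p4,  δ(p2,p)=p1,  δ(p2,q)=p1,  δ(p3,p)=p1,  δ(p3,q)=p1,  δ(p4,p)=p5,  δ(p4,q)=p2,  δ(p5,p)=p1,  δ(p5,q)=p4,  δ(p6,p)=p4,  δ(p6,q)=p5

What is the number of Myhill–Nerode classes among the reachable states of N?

5

Reachable states from the start: {p1,p2,p4,p5,p6}. Unreachable: {p3} — drop them.
P0 = {p1} | {p2,p4,p5,p6}.
Split {p2,p4,p5,p6} by δ(·,p) → {p2,p5} and {p4,p6}.
Split {p2,p5} by δ(·,q) → {p2} and {p5}.
Split {p4,p6} by δ(·,p) → {p4} and {p6}.
The partition is now stable with 5 blocks: {p1} | {p2} | {p4} | {p5} | {p6}.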